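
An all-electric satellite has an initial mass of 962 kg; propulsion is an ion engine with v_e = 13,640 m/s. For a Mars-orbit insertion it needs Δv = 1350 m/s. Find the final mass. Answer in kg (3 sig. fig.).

final mass ≈ 871 kg

m₀/m_f = exp(Δv / v_e) = exp(1350 / 13640.0) = exp(0.0990) = 1.1040.
m_f = m₀ / 1.1040 = 962 / 1.1040 = 871.377 kg.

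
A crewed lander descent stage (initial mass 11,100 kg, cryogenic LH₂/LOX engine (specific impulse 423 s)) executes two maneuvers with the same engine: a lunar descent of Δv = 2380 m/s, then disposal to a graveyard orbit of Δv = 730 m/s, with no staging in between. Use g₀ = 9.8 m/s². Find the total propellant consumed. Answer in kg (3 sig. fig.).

total propellant consumed ≈ 5860 kg

v_e = Isp · g₀ = 423 × 9.8 = 4145.4 m/s.
After the first burn: m = 11100 × exp(−2380/4145.4) = 11100 × 0.56319 = 6,251.41 kg.
After the second burn: m = 6,251.41 × exp(−730/4145.4) = 6,251.41 × 0.83854 = 5,242.06 kg.
Total propellant = m₀ − m_final = 11100 − 5,242.06 = 5,857.94 kg.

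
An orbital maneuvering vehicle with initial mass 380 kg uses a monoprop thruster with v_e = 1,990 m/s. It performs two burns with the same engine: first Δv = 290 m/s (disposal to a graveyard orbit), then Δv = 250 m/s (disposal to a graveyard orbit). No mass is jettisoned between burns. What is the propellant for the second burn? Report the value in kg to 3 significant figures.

propellant for the second burn ≈ 38.8 kg

After the first burn: m = 380 × exp(−290/1990.0) = 380 × 0.86439 = 328.468 kg.
After the second burn: m = 328.468 × exp(−250/1990.0) = 328.468 × 0.88194 = 289.689 kg.
Second-burn propellant = 328.468 − 289.689 = 38.779 kg.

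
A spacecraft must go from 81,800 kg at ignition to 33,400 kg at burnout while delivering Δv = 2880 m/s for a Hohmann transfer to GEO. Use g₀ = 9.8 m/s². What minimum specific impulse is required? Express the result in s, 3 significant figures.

Isp ≈ 328 s

ln(m₀/m_f) = ln(81800/33400) = ln(2.449) = 0.8957.
From the ideal rocket equation, v_e = Δv / ln(m₀/m_f) = 2880 / 0.8957 = 3215.3 m/s.
Isp = v_e / g₀ = 3215.3 / 9.8 = 328.1 s.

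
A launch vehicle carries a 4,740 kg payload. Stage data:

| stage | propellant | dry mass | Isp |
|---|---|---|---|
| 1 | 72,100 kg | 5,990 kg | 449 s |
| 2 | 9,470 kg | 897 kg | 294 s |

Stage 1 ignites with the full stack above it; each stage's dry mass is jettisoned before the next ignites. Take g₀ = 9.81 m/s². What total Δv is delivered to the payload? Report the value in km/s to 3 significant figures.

Ignition mass of stage 1 = 72,100+5,990 + 9,470+897 + 4,740 = 93,197 kg.
Stage 1: m₀ = 93,197 kg, m_f = 93,197 − 72,100 = 21,097 kg; Δv = 449×9.81×ln(4.418) = 4404.7×1.4856 ≈ 6544 m/s.
Stage 2: m₀ = 15,107 kg, m_f = 15,107 − 9,470 = 5,637 kg; Δv = 294×9.81×ln(2.68) = 2884.1×0.9858 ≈ 2843 m/s.
Total Δv = 6544 + 2843 = 9387 m/s.

Δv ≈ 9.39 km/s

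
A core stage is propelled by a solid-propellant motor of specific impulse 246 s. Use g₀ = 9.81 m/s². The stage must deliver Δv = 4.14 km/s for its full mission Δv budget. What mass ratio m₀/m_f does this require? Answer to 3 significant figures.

v_e = Isp · g₀ = 246 × 9.81 = 2413.3 m/s.
Rocket equation: m₀/m_f = exp(Δv / v_e) = exp(4140 / 2413.3) = exp(1.7155) = 5.5596.

mass ratio ≈ 5.56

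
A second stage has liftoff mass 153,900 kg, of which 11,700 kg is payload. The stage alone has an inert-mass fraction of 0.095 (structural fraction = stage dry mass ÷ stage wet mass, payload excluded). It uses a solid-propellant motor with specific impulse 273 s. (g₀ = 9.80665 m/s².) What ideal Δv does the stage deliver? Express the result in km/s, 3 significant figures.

Stage wet mass = m₀ − payload = 153,900 − 11,700 = 142,200 kg.
Stage dry mass = ε × stage wet mass = 0.095 × 142,200 = 13,509 kg.
Burnout mass m_f = stage dry + payload = 13,509 + 11,700 = 25,209 kg.
v_e = Isp · g₀ = 273 × 9.80665 = 2677.2 m/s.
Rocket equation: Δv = v_e · ln(153,900/25,209) = 2677.2 × ln(6.105) = 2677.2 × 1.8091 ≈ 4843 m/s.

Δv ≈ 4.84 km/s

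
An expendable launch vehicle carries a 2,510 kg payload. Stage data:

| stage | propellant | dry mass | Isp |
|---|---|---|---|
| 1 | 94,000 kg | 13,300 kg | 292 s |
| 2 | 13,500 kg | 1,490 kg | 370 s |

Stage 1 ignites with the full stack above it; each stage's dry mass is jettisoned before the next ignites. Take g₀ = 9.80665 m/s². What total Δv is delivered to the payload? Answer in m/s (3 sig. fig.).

Ignition mass of stage 1 = 94,000+13,300 + 13,500+1,490 + 2,510 = 124,800 kg.
Stage 1: m₀ = 124,800 kg, m_f = 124,800 − 94,000 = 30,800 kg; Δv = 292×9.80665×ln(4.052) = 2863.5×1.3992 ≈ 4007 m/s.
Stage 2: m₀ = 17,500 kg, m_f = 17,500 − 13,500 = 4,000 kg; Δv = 370×9.80665×ln(4.375) = 3628.5×1.4759 ≈ 5355 m/s.
Total Δv = 4007 + 5355 = 9362 m/s.

Δv ≈ 9360 m/s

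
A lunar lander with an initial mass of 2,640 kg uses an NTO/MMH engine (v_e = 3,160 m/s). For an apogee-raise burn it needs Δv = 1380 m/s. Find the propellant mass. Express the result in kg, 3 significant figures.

propellant mass ≈ 934 kg

Using Δv = v_e ln(m₀/m_f): m₀/m_f = exp(Δv / v_e) = exp(1380 / 3160.0) = exp(0.4367) = 1.5476.
m_f = 2,640 / 1.5476 = 1,705.87 kg, so propellant = m₀ − m_f = 2,640 − 1,705.87 = 934.13 kg.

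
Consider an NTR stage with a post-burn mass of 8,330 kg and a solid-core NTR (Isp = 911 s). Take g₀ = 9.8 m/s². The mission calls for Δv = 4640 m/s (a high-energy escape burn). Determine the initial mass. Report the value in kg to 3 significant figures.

initial mass ≈ 14000 kg

v_e = Isp · g₀ = 911 × 9.8 = 8927.8 m/s.
By the Tsiolkovsky rocket equation, m₀/m_f = exp(Δv / v_e) = exp(4640 / 8927.8) = exp(0.5197) = 1.6816.
m₀ = m_f × 1.6816 = 8,330 × 1.6816 = 14,007.7 kg.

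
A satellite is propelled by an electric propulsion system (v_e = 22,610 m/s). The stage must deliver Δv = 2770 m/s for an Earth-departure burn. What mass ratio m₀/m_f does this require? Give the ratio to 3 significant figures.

mass ratio ≈ 1.13

By the Tsiolkovsky rocket equation, m₀/m_f = exp(Δv / v_e) = exp(2770 / 22610.0) = exp(0.1225) = 1.1303.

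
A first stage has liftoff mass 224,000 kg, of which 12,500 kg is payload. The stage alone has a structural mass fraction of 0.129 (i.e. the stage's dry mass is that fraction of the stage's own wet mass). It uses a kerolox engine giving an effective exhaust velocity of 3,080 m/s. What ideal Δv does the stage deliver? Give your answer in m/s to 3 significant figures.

Δv ≈ 5320 m/s

Stage wet mass = m₀ − payload = 224,000 − 12,500 = 211,500 kg.
Stage dry mass = ε × stage wet mass = 0.129 × 211,500 = 27,283.5 kg.
Burnout mass m_f = stage dry + payload = 27,283.5 + 12,500 = 39,783.5 kg.
Using Δv = v_e ln(m₀/m_f): Δv = v_e · ln(224,000/39,783.5) = 3080.0 × ln(5.63) = 3080.0 × 1.7282 ≈ 5323 m/s.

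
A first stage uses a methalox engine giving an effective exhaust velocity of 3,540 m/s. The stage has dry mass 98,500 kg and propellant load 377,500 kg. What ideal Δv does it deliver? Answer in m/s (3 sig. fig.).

Δv ≈ 5580 m/s

m₀ = m_dry + m_prop = 98,500 + 377,500 = 476,000 kg.
Δv = v_e · ln(m₀/m_f) = 3540.0 × ln(4.832) = 3540.0 × 1.5754 ≈ 5576.8 m/s.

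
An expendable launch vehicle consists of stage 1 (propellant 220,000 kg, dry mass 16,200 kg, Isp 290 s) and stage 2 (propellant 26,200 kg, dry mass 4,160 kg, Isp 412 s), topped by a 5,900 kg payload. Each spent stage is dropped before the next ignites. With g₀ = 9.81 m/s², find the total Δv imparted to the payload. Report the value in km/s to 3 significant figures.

Ignition mass of stage 1 = 220,000+16,200 + 26,200+4,160 + 5,900 = 272,460 kg.
Stage 1: m₀ = 272,460 kg, m_f = 272,460 − 220,000 = 52,460 kg; Δv = 290×9.81×ln(5.194) = 2844.9×1.6474 ≈ 4687 m/s.
Stage 2: m₀ = 36,260 kg, m_f = 36,260 − 26,200 = 10,060 kg; Δv = 412×9.81×ln(3.604) = 4041.7×1.2821 ≈ 5182 m/s.
Total Δv = 4687 + 5182 = 9869 m/s.

Δv ≈ 9.87 km/s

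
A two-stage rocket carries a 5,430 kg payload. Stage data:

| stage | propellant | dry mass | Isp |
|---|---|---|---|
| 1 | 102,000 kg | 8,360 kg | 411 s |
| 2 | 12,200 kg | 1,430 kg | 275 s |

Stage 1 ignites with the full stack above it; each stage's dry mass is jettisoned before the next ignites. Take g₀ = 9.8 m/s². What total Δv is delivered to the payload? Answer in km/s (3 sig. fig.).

Δv ≈ 9.00 km/s

Ignition mass of stage 1 = 102,000+8,360 + 12,200+1,430 + 5,430 = 129,420 kg.
Stage 1: m₀ = 129,420 kg, m_f = 129,420 − 102,000 = 27,420 kg; Δv = 411×9.8×ln(4.72) = 4027.8×1.5518 ≈ 6250 m/s.
Stage 2: m₀ = 19,060 kg, m_f = 19,060 − 12,200 = 6,860 kg; Δv = 275×9.8×ln(2.778) = 2695.0×1.0219 ≈ 2754 m/s.
Total Δv = 6250 + 2754 = 9004 m/s.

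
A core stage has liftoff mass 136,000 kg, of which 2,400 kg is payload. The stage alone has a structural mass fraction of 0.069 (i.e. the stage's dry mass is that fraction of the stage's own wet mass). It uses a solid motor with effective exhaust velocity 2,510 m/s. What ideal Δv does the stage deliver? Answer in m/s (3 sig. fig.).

Δv ≈ 6170 m/s

Stage wet mass = m₀ − payload = 136,000 − 2,400 = 133,600 kg.
Stage dry mass = ε × stage wet mass = 0.069 × 133,600 = 9,218.4 kg.
Burnout mass m_f = stage dry + payload = 9,218.4 + 2,400 = 11,618.4 kg.
From the ideal rocket equation, Δv = v_e · ln(136,000/11,618.4) = 2510.0 × ln(11.71) = 2510.0 × 2.4601 ≈ 6175 m/s.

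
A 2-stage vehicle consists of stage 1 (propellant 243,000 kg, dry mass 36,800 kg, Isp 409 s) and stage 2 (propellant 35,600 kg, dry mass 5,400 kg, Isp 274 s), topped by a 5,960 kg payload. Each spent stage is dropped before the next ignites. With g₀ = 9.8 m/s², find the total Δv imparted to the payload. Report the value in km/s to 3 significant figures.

Ignition mass of stage 1 = 243,000+36,800 + 35,600+5,400 + 5,960 = 326,760 kg.
Stage 1: m₀ = 326,760 kg, m_f = 326,760 − 243,000 = 83,760 kg; Δv = 409×9.8×ln(3.901) = 4008.2×1.3613 ≈ 5456 m/s.
Stage 2: m₀ = 46,960 kg, m_f = 46,960 − 35,600 = 11,360 kg; Δv = 274×9.8×ln(4.134) = 2685.2×1.4192 ≈ 3811 m/s.
Total Δv = 5456 + 3811 = 9267 m/s.

Δv ≈ 9.27 km/s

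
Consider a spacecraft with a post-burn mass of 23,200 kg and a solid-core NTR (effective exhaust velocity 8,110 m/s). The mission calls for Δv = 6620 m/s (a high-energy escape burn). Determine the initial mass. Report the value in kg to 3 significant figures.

m₀/m_f = exp(Δv / v_e) = exp(6620 / 8110.0) = exp(0.8163) = 2.2621.
m₀ = m_f × 2.2621 = 23,200 × 2.2621 = 52,480.7 kg.

initial mass ≈ 52500 kg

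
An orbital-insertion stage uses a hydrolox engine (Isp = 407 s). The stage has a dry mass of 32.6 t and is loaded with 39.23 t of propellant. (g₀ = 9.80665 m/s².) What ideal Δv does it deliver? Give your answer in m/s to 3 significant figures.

Δv ≈ 3150 m/s

v_e = Isp · g₀ = 407 × 9.80665 = 3991.3 m/s.
m₀ = m_dry + m_prop = 32.6 + 39.23 = 71.83 t.
By the Tsiolkovsky rocket equation, Δv = v_e · ln(m₀/m_f) = 3991.3 × ln(2.203) = 3991.3 × 0.7900 ≈ 3153.1 m/s.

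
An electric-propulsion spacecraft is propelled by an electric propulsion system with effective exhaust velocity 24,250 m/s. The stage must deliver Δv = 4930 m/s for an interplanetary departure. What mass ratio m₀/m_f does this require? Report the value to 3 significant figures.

m₀/m_f = exp(Δv / v_e) = exp(4930 / 24250.0) = exp(0.2033) = 1.2254.

mass ratio ≈ 1.23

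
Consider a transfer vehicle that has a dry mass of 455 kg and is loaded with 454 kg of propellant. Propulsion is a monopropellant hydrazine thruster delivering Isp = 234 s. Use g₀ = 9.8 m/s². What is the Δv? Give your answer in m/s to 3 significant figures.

v_e = Isp · g₀ = 234 × 9.8 = 2293.2 m/s.
m₀ = m_dry + m_prop = 455 + 454 = 909 kg.
By the Tsiolkovsky rocket equation, Δv = v_e · ln(m₀/m_f) = 2293.2 × ln(1.998) = 2293.2 × 0.6920 ≈ 1587.0 m/s.

Δv ≈ 1590 m/s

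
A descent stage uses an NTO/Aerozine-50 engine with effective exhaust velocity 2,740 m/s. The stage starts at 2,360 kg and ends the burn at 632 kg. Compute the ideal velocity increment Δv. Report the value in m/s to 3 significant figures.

Δv ≈ 3610 m/s

From the ideal rocket equation, Δv = v_e · ln(m₀/m_f) = 2740.0 × ln(3.734) = 2740.0 × 1.3175 ≈ 3610.0 m/s.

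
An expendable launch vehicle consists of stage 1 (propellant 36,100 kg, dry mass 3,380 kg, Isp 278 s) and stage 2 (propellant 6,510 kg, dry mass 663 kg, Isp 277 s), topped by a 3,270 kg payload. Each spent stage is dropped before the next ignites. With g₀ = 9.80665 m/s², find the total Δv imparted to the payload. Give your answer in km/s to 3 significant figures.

Ignition mass of stage 1 = 36,100+3,380 + 6,510+663 + 3,270 = 49,923 kg.
Stage 1: m₀ = 49,923 kg, m_f = 49,923 − 36,100 = 13,823 kg; Δv = 278×9.80665×ln(3.612) = 2726.2×1.2841 ≈ 3501 m/s.
Stage 2: m₀ = 10,443 kg, m_f = 10,443 − 6,510 = 3,933 kg; Δv = 277×9.80665×ln(2.655) = 2716.4×0.9765 ≈ 2653 m/s.
Total Δv = 3501 + 2653 = 6154 m/s.

Δv ≈ 6.15 km/s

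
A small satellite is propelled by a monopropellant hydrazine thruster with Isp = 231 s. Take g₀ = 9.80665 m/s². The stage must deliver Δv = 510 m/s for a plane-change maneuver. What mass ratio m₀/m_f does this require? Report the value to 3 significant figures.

v_e = Isp · g₀ = 231 × 9.80665 = 2265.3 m/s.
From the ideal rocket equation, m₀/m_f = exp(Δv / v_e) = exp(510 / 2265.3) = exp(0.2251) = 1.2525.

mass ratio ≈ 1.25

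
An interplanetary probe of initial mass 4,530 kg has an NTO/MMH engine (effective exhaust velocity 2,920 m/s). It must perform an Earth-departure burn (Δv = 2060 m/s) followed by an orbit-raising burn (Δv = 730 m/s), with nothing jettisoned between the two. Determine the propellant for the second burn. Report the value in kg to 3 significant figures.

propellant for the second burn ≈ 495 kg

After the first burn: m = 4530 × exp(−2060/2920.0) = 4530 × 0.49387 = 2,237.23 kg.
After the second burn: m = 2,237.23 × exp(−730/2920.0) = 2,237.23 × 0.77880 = 1,742.35 kg.
Second-burn propellant = 2,237.23 − 1,742.35 = 494.88 kg.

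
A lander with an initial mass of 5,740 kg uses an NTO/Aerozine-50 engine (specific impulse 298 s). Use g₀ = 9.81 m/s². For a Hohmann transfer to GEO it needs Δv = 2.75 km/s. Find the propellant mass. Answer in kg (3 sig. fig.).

v_e = Isp · g₀ = 298 × 9.81 = 2923.4 m/s.
m₀/m_f = exp(Δv / v_e) = exp(2750 / 2923.4) = exp(0.9407) = 2.5618.
m_f = 5,740 / 2.5618 = 2,240.61 kg, so propellant = m₀ − m_f = 5,740 − 2,240.61 = 3,499.39 kg.

propellant mass ≈ 3500 kg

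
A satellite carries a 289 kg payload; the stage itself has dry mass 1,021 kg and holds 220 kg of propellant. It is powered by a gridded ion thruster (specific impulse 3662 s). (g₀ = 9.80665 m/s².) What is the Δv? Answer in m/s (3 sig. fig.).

Δv ≈ 5570 m/s

v_e = Isp · g₀ = 3662 × 9.80665 = 35912.0 m/s.
m₀ = payload + dry + propellant = 289 + 1,021 + 220 = 1,530 kg.
m_f = payload + dry = 289 + 1,021 = 1,310 kg.
Using Δv = v_e ln(m₀/m_f): Δv = v_e · ln(m₀/m_f) = 35912.0 × ln(1.168) = 35912.0 × 0.1552 ≈ 5575.0 m/s.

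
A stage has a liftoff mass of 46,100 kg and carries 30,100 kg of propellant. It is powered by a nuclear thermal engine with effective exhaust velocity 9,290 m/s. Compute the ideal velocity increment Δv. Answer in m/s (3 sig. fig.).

Δv ≈ 9830 m/s

m_f = m₀ − m_prop = 46,100 − 30,100 = 16,000 kg.
Rocket equation: Δv = v_e · ln(m₀/m_f) = 9290.0 × ln(2.881) = 9290.0 × 1.0582 ≈ 9830.9 m/s.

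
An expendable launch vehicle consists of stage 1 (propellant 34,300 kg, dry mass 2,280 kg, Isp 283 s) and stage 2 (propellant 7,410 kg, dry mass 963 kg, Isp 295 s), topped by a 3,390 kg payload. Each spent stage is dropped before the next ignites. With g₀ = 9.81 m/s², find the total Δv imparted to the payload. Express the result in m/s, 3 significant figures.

Δv ≈ 6310 m/s

Ignition mass of stage 1 = 34,300+2,280 + 7,410+963 + 3,390 = 48,343 kg.
Stage 1: m₀ = 48,343 kg, m_f = 48,343 − 34,300 = 14,043 kg; Δv = 283×9.81×ln(3.442) = 2776.2×1.2362 ≈ 3432 m/s.
Stage 2: m₀ = 11,763 kg, m_f = 11,763 − 7,410 = 4,353 kg; Δv = 295×9.81×ln(2.702) = 2894.0×0.9941 ≈ 2877 m/s.
Total Δv = 3432 + 2877 = 6309 m/s.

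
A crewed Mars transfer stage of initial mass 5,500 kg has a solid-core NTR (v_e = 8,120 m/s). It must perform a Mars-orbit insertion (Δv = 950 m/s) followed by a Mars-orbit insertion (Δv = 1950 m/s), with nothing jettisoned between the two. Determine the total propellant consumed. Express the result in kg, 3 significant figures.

After the first burn: m = 5500 × exp(−950/8120.0) = 5500 × 0.88959 = 4,892.75 kg.
After the second burn: m = 4,892.75 × exp(−1950/8120.0) = 4,892.75 × 0.78651 = 3,848.2 kg.
Total propellant = m₀ − m_final = 5500 − 3,848.2 = 1,651.8 kg.

total propellant consumed ≈ 1650 kg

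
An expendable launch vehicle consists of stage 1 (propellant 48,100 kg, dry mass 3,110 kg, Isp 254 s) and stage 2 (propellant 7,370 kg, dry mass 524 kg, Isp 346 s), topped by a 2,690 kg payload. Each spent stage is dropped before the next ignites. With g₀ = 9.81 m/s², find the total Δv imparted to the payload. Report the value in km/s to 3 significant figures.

Ignition mass of stage 1 = 48,100+3,110 + 7,370+524 + 2,690 = 61,794 kg.
Stage 1: m₀ = 61,794 kg, m_f = 61,794 − 48,100 = 13,694 kg; Δv = 254×9.81×ln(4.512) = 2491.7×1.5068 ≈ 3755 m/s.
Stage 2: m₀ = 10,584 kg, m_f = 10,584 − 7,370 = 3,214 kg; Δv = 346×9.81×ln(3.293) = 3394.3×1.1918 ≈ 4045 m/s.
Total Δv = 3755 + 4045 = 7800 m/s.

Δv ≈ 7.80 km/s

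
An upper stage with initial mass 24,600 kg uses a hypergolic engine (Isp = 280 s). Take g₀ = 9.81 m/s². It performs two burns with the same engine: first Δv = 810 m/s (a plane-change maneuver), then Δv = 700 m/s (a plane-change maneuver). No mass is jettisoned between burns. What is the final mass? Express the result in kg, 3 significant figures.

final mass ≈ 14200 kg

v_e = Isp · g₀ = 280 × 9.81 = 2746.8 m/s.
After the first burn: m = 24600 × exp(−810/2746.8) = 24600 × 0.74461 = 18,317.4 kg.
After the second burn: m = 18,317.4 × exp(−700/2746.8) = 18,317.4 × 0.77504 = 14,196.7 kg.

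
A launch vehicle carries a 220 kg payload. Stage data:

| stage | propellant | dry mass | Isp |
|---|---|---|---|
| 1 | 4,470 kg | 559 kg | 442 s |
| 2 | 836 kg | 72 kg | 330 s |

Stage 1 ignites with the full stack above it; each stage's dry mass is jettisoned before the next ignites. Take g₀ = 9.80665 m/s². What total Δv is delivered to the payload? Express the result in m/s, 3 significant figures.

Δv ≈ 9990 m/s

Ignition mass of stage 1 = 4,470+559 + 836+72 + 220 = 6,157 kg.
Stage 1: m₀ = 6,157 kg, m_f = 6,157 − 4,470 = 1,687 kg; Δv = 442×9.80665×ln(3.65) = 4334.5×1.2946 ≈ 5612 m/s.
Stage 2: m₀ = 1,128 kg, m_f = 1,128 − 836 = 292 kg; Δv = 330×9.80665×ln(3.863) = 3236.2×1.3514 ≈ 4374 m/s.
Total Δv = 5612 + 4374 = 9986 m/s.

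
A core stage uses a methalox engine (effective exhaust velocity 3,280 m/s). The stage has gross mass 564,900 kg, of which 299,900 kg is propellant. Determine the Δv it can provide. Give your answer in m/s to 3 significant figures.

Δv ≈ 2480 m/s

m_f = m₀ − m_prop = 564,900 − 299,900 = 265,000 kg.
Δv = v_e · ln(m₀/m_f) = 3280.0 × ln(2.132) = 3280.0 × 0.7569 ≈ 2482.7 m/s.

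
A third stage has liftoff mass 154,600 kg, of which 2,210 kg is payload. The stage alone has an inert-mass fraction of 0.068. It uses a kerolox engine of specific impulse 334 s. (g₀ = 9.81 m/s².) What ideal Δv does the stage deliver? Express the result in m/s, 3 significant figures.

Stage wet mass = m₀ − payload = 154,600 − 2,210 = 152,390 kg.
Stage dry mass = ε × stage wet mass = 0.068 × 152,390 = 10,362.5 kg.
Burnout mass m_f = stage dry + payload = 10,362.5 + 2,210 = 12,572.5 kg.
v_e = Isp · g₀ = 334 × 9.81 = 3276.5 m/s.
Using Δv = v_e ln(m₀/m_f): Δv = v_e · ln(154,600/12,572.5) = 3276.5 × ln(12.3) = 3276.5 × 2.5093 ≈ 8222 m/s.

Δv ≈ 8220 m/s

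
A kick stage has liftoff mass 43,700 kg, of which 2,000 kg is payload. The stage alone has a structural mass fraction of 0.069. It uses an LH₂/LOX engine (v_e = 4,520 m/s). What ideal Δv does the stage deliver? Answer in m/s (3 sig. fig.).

Δv ≈ 9910 m/s

Stage wet mass = m₀ − payload = 43,700 − 2,000 = 41,700 kg.
Stage dry mass = ε × stage wet mass = 0.069 × 41,700 = 2,877.3 kg.
Burnout mass m_f = stage dry + payload = 2,877.3 + 2,000 = 4,877.3 kg.
Δv = v_e · ln(43,700/4,877.3) = 4520.0 × ln(8.96) = 4520.0 × 2.1928 ≈ 9911 m/s.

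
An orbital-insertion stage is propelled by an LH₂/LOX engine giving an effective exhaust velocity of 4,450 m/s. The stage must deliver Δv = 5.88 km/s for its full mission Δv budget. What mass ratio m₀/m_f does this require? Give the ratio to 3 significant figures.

mass ratio ≈ 3.75

m₀/m_f = exp(Δv / v_e) = exp(5880 / 4450.0) = exp(1.3213) = 3.7485.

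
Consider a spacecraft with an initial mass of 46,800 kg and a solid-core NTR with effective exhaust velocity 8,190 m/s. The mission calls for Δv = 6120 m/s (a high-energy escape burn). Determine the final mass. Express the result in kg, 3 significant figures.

m₀/m_f = exp(Δv / v_e) = exp(6120 / 8190.0) = exp(0.7473) = 2.1112.
m_f = m₀ / 2.1112 = 46,800 / 2.1112 = 22,167.5 kg.

final mass ≈ 22200 kg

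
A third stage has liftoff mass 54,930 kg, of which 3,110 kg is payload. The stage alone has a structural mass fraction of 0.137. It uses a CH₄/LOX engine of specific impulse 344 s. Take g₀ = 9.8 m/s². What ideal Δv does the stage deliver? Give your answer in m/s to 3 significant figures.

Δv ≈ 5670 m/s

Stage wet mass = m₀ − payload = 54,930 − 3,110 = 51,820 kg.
Stage dry mass = ε × stage wet mass = 0.137 × 51,820 = 7,099.34 kg.
Burnout mass m_f = stage dry + payload = 7,099.34 + 3,110 = 10,209.34 kg.
v_e = Isp · g₀ = 344 × 9.8 = 3371.2 m/s.
Rocket equation: Δv = v_e · ln(54,930/10,209.34) = 3371.2 × ln(5.38) = 3371.2 × 1.6828 ≈ 5673 m/s.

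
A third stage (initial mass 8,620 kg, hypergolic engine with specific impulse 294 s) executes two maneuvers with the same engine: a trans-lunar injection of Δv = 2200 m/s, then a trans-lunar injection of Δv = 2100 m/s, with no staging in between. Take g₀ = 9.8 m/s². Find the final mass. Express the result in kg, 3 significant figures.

v_e = Isp · g₀ = 294 × 9.8 = 2881.2 m/s.
After the first burn: m = 8620 × exp(−2200/2881.2) = 8620 × 0.46600 = 4,016.92 kg.
After the second burn: m = 4,016.92 × exp(−2100/2881.2) = 4,016.92 × 0.48246 = 1,938 kg.

final mass ≈ 1940 kg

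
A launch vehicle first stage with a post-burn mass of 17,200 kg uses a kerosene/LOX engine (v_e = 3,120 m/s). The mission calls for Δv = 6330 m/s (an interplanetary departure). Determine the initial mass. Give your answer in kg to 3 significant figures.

initial mass ≈ 131000 kg

m₀/m_f = exp(Δv / v_e) = exp(6330 / 3120.0) = exp(2.0288) = 7.6053.
m₀ = m_f × 7.6053 = 17,200 × 7.6053 = 130,811 kg.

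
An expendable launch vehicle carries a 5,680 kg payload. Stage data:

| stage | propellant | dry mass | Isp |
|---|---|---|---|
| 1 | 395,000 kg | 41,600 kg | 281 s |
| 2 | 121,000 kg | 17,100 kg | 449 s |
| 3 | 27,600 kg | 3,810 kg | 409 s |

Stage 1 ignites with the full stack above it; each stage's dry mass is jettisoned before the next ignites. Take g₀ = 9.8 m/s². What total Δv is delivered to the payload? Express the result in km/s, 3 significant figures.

Ignition mass of stage 1 = 395,000+41,600 + 121,000+17,100 + 27,600+3,810 + 5,680 = 611,790 kg.
Stage 1: m₀ = 611,790 kg, m_f = 611,790 − 395,000 = 216,790 kg; Δv = 281×9.8×ln(2.822) = 2753.8×1.0375 ≈ 2857 m/s.
Stage 2: m₀ = 175,190 kg, m_f = 175,190 − 121,000 = 54,190 kg; Δv = 449×9.8×ln(3.233) = 4400.2×1.1734 ≈ 5163 m/s.
Stage 3: m₀ = 37,090 kg, m_f = 37,090 − 27,600 = 9,490 kg; Δv = 409×9.8×ln(3.908) = 4008.2×1.3631 ≈ 5464 m/s.
Total Δv = 2857 + 5163 + 5464 = 13484 m/s.

Δv ≈ 13.5 km/s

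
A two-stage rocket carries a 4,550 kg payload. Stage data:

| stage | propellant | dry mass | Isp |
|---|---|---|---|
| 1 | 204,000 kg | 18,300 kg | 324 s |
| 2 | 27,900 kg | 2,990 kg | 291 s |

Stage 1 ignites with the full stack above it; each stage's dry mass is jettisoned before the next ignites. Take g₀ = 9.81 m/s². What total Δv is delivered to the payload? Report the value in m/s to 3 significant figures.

Ignition mass of stage 1 = 204,000+18,300 + 27,900+2,990 + 4,550 = 257,740 kg.
Stage 1: m₀ = 257,740 kg, m_f = 257,740 − 204,000 = 53,740 kg; Δv = 324×9.81×ln(4.796) = 3178.4×1.5678 ≈ 4983 m/s.
Stage 2: m₀ = 35,440 kg, m_f = 35,440 − 27,900 = 7,540 kg; Δv = 291×9.81×ln(4.7) = 2854.7×1.5476 ≈ 4418 m/s.
Total Δv = 4983 + 4418 = 9401 m/s.

Δv ≈ 9400 m/s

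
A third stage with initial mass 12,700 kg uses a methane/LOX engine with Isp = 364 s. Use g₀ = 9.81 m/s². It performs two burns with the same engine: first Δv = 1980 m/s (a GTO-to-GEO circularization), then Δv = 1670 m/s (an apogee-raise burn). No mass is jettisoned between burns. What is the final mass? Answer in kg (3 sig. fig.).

v_e = Isp · g₀ = 364 × 9.81 = 3570.8 m/s.
After the first burn: m = 12700 × exp(−1980/3570.8) = 12700 × 0.57436 = 7,294.37 kg.
After the second burn: m = 7,294.37 × exp(−1670/3570.8) = 7,294.37 × 0.62646 = 4,569.63 kg.

final mass ≈ 4570 kg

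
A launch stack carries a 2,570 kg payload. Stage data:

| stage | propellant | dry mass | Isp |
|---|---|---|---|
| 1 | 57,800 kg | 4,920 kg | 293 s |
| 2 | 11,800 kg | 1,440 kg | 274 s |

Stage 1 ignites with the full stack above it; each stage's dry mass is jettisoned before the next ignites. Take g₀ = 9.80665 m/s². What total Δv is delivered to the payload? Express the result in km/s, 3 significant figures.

Δv ≈ 7.51 km/s

Ignition mass of stage 1 = 57,800+4,920 + 11,800+1,440 + 2,570 = 78,530 kg.
Stage 1: m₀ = 78,530 kg, m_f = 78,530 − 57,800 = 20,730 kg; Δv = 293×9.80665×ln(3.788) = 2873.3×1.3319 ≈ 3827 m/s.
Stage 2: m₀ = 15,810 kg, m_f = 15,810 − 11,800 = 4,010 kg; Δv = 274×9.80665×ln(3.943) = 2687.0×1.3719 ≈ 3686 m/s.
Total Δv = 3827 + 3686 = 7513 m/s.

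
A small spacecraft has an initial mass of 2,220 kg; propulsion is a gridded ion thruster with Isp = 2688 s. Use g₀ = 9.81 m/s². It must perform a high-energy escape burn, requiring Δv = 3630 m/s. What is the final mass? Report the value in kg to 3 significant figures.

v_e = Isp · g₀ = 2688 × 9.81 = 26369.3 m/s.
m₀/m_f = exp(Δv / v_e) = exp(3630 / 26369.3) = exp(0.1377) = 1.1476.
m_f = m₀ / 1.1476 = 2,220 / 1.1476 = 1,934.47 kg.

final mass ≈ 1930 kg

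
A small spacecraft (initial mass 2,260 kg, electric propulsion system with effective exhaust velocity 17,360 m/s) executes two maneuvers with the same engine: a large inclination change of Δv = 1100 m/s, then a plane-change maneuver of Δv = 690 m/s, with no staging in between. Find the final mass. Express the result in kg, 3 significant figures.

After the first burn: m = 2260 × exp(−1100/17360.0) = 2260 × 0.93860 = 2,121.24 kg.
After the second burn: m = 2,121.24 × exp(−690/17360.0) = 2,121.24 × 0.96103 = 2,038.58 kg.

final mass ≈ 2040 kg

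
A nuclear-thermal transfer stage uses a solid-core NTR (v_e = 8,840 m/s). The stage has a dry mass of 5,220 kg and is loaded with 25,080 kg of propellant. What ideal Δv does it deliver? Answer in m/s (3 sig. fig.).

m₀ = m_dry + m_prop = 5,220 + 25,080 = 30,300 kg.
Δv = v_e · ln(m₀/m_f) = 8840.0 × ln(5.805) = 8840.0 × 1.7587 ≈ 15546.5 m/s.

Δv ≈ 15500 m/s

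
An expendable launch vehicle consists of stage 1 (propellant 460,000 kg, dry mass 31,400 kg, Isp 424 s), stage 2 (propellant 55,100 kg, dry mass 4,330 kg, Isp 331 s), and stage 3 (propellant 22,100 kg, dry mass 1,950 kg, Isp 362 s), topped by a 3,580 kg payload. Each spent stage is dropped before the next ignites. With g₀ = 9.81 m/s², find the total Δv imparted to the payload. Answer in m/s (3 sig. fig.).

Δv ≈ 15600 m/s

Ignition mass of stage 1 = 460,000+31,400 + 55,100+4,330 + 22,100+1,950 + 3,580 = 578,460 kg.
Stage 1: m₀ = 578,460 kg, m_f = 578,460 − 460,000 = 118,460 kg; Δv = 424×9.81×ln(4.883) = 4159.4×1.5858 ≈ 6596 m/s.
Stage 2: m₀ = 87,060 kg, m_f = 87,060 − 55,100 = 31,960 kg; Δv = 331×9.81×ln(2.724) = 3247.1×1.0021 ≈ 3254 m/s.
Stage 3: m₀ = 27,630 kg, m_f = 27,630 − 22,100 = 5,530 kg; Δv = 362×9.81×ln(4.996) = 3551.2×1.6087 ≈ 5713 m/s.
Total Δv = 6596 + 3254 + 5713 = 15563 m/s.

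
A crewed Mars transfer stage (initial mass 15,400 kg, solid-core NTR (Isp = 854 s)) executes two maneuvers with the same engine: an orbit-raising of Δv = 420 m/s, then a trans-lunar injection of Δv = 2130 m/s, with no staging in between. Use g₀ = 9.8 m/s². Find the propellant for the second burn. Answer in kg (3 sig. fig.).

propellant for the second burn ≈ 3290 kg

v_e = Isp · g₀ = 854 × 9.8 = 8369.2 m/s.
After the first burn: m = 15400 × exp(−420/8369.2) = 15400 × 0.95105 = 14,646.2 kg.
After the second burn: m = 14,646.2 × exp(−2130/8369.2) = 14,646.2 × 0.77530 = 11,355.2 kg.
Second-burn propellant = 14,646.2 − 11,355.2 = 3,291 kg.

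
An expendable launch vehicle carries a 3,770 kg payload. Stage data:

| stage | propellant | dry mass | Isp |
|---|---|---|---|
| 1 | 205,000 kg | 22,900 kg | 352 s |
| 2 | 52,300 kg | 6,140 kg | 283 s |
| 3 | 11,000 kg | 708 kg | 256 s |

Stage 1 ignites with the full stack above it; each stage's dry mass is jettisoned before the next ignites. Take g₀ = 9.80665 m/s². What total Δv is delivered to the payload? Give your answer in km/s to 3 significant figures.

Δv ≈ 10.5 km/s

Ignition mass of stage 1 = 205,000+22,900 + 52,300+6,140 + 11,000+708 + 3,770 = 301,818 kg.
Stage 1: m₀ = 301,818 kg, m_f = 301,818 − 205,000 = 96,818 kg; Δv = 352×9.80665×ln(3.117) = 3451.9×1.1370 ≈ 3925 m/s.
Stage 2: m₀ = 73,918 kg, m_f = 73,918 − 52,300 = 21,618 kg; Δv = 283×9.80665×ln(3.419) = 2775.3×1.2294 ≈ 3412 m/s.
Stage 3: m₀ = 15,478 kg, m_f = 15,478 − 11,000 = 4,478 kg; Δv = 256×9.80665×ln(3.456) = 2510.5×1.2402 ≈ 3114 m/s.
Total Δv = 3925 + 3412 + 3114 = 10451 m/s.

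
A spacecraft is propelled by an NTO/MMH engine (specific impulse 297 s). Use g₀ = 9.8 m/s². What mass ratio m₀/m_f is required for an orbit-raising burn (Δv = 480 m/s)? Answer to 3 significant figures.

mass ratio ≈ 1.18

v_e = Isp · g₀ = 297 × 9.8 = 2910.6 m/s.
Using Δv = v_e ln(m₀/m_f): m₀/m_f = exp(Δv / v_e) = exp(480 / 2910.6) = exp(0.1649) = 1.1793.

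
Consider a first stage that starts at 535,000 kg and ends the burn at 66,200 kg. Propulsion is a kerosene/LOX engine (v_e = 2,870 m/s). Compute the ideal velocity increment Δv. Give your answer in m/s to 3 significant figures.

Δv ≈ 6000 m/s

By the Tsiolkovsky rocket equation, Δv = v_e · ln(m₀/m_f) = 2870.0 × ln(8.082) = 2870.0 × 2.0896 ≈ 5997.1 m/s.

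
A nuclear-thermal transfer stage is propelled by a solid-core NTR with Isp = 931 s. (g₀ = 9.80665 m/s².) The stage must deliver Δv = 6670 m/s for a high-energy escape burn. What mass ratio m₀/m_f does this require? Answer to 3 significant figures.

mass ratio ≈ 2.08

v_e = Isp · g₀ = 931 × 9.80665 = 9130.0 m/s.
Rocket equation: m₀/m_f = exp(Δv / v_e) = exp(6670 / 9130.0) = exp(0.7306) = 2.0762.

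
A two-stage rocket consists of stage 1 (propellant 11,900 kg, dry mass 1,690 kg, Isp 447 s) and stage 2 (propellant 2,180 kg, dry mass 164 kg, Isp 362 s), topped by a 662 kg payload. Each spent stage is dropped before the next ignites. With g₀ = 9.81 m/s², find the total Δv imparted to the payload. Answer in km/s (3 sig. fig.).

Ignition mass of stage 1 = 11,900+1,690 + 2,180+164 + 662 = 16,596 kg.
Stage 1: m₀ = 16,596 kg, m_f = 16,596 − 11,900 = 4,696 kg; Δv = 447×9.81×ln(3.534) = 4385.1×1.2625 ≈ 5536 m/s.
Stage 2: m₀ = 3,006 kg, m_f = 3,006 − 2,180 = 826 kg; Δv = 362×9.81×ln(3.639) = 3551.2×1.2918 ≈ 4587 m/s.
Total Δv = 5536 + 4587 = 10123 m/s.

Δv ≈ 10.1 km/s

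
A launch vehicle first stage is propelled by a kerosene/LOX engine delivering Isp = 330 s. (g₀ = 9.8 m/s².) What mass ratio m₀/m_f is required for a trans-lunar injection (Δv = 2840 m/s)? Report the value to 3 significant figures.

v_e = Isp · g₀ = 330 × 9.8 = 3234.0 m/s.
m₀/m_f = exp(Δv / v_e) = exp(2840 / 3234.0) = exp(0.8782) = 2.4065.

mass ratio ≈ 2.41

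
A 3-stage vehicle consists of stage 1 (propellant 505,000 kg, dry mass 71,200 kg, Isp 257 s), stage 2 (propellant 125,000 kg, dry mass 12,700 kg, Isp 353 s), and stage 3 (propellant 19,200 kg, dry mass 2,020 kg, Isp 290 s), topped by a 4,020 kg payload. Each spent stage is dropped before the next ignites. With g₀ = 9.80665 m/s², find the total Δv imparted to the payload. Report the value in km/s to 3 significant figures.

Δv ≈ 12.0 km/s

Ignition mass of stage 1 = 505,000+71,200 + 125,000+12,700 + 19,200+2,020 + 4,020 = 739,140 kg.
Stage 1: m₀ = 739,140 kg, m_f = 739,140 − 505,000 = 234,140 kg; Δv = 257×9.80665×ln(3.157) = 2520.3×1.1496 ≈ 2897 m/s.
Stage 2: m₀ = 162,940 kg, m_f = 162,940 − 125,000 = 37,940 kg; Δv = 353×9.80665×ln(4.295) = 3461.7×1.4574 ≈ 5045 m/s.
Stage 3: m₀ = 25,240 kg, m_f = 25,240 − 19,200 = 6,040 kg; Δv = 290×9.80665×ln(4.179) = 2843.9×1.4300 ≈ 4067 m/s.
Total Δv = 2897 + 5045 + 4067 = 12009 m/s.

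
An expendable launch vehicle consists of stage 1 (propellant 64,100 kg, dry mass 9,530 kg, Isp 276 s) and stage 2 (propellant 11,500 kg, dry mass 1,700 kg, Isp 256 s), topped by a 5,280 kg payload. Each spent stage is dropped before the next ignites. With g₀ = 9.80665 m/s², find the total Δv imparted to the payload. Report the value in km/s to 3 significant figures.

Ignition mass of stage 1 = 64,100+9,530 + 11,500+1,700 + 5,280 = 92,110 kg.
Stage 1: m₀ = 92,110 kg, m_f = 92,110 − 64,100 = 28,010 kg; Δv = 276×9.80665×ln(3.288) = 2706.6×1.1904 ≈ 3222 m/s.
Stage 2: m₀ = 18,480 kg, m_f = 18,480 − 11,500 = 6,980 kg; Δv = 256×9.80665×ln(2.648) = 2510.5×0.9736 ≈ 2444 m/s.
Total Δv = 3222 + 2444 = 5666 m/s.

Δv ≈ 5.67 km/s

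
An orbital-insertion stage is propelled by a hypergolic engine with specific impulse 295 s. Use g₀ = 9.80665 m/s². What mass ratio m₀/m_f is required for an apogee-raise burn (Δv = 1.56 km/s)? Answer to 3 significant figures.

mass ratio ≈ 1.71

v_e = Isp · g₀ = 295 × 9.80665 = 2893.0 m/s.
Using Δv = v_e ln(m₀/m_f): m₀/m_f = exp(Δv / v_e) = exp(1560 / 2893.0) = exp(0.5392) = 1.7147.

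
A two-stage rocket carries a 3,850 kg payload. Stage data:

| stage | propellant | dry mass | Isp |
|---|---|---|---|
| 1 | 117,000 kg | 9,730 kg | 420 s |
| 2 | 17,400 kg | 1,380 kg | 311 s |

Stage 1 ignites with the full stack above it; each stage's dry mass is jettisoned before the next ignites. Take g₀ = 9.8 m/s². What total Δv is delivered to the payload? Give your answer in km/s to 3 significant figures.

Δv ≈ 10.8 km/s

Ignition mass of stage 1 = 117,000+9,730 + 17,400+1,380 + 3,850 = 149,360 kg.
Stage 1: m₀ = 149,360 kg, m_f = 149,360 − 117,000 = 32,360 kg; Δv = 420×9.8×ln(4.616) = 4116.0×1.5294 ≈ 6295 m/s.
Stage 2: m₀ = 22,630 kg, m_f = 22,630 − 17,400 = 5,230 kg; Δv = 311×9.8×ln(4.327) = 3047.8×1.4649 ≈ 4465 m/s.
Total Δv = 6295 + 4465 = 10760 m/s.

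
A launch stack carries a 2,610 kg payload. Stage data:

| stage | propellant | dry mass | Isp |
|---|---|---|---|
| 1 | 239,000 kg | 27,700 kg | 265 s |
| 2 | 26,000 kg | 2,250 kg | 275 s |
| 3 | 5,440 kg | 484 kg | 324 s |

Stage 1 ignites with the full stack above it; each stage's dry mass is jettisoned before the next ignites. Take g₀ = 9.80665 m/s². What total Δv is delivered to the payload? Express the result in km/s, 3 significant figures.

Δv ≈ 10.6 km/s

Ignition mass of stage 1 = 239,000+27,700 + 26,000+2,250 + 5,440+484 + 2,610 = 303,484 kg.
Stage 1: m₀ = 303,484 kg, m_f = 303,484 − 239,000 = 64,484 kg; Δv = 265×9.80665×ln(4.706) = 2598.8×1.5489 ≈ 4025 m/s.
Stage 2: m₀ = 36,784 kg, m_f = 36,784 − 26,000 = 10,784 kg; Δv = 275×9.80665×ln(3.411) = 2696.8×1.2270 ≈ 3309 m/s.
Stage 3: m₀ = 8,534 kg, m_f = 8,534 − 5,440 = 3,094 kg; Δv = 324×9.80665×ln(2.758) = 3177.4×1.0146 ≈ 3224 m/s.
Total Δv = 4025 + 3309 + 3224 = 10558 m/s.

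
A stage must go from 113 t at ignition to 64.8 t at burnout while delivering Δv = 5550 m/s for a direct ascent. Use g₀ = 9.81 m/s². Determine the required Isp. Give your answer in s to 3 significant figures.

Isp ≈ 1020 s

ln(m₀/m_f) = ln(113000/64800) = ln(1.744) = 0.5561.
From the ideal rocket equation, v_e = Δv / ln(m₀/m_f) = 5550 / 0.5561 = 9980.5 m/s.
Isp = v_e / g₀ = 9980.5 / 9.81 = 1017.4 s.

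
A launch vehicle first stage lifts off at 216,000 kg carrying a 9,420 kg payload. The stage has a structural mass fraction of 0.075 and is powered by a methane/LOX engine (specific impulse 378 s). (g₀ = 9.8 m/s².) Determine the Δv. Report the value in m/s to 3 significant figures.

Stage wet mass = m₀ − payload = 216,000 − 9,420 = 206,580 kg.
Stage dry mass = ε × stage wet mass = 0.075 × 206,580 = 15,493.5 kg.
Burnout mass m_f = stage dry + payload = 15,493.5 + 9,420 = 24,913.5 kg.
v_e = Isp · g₀ = 378 × 9.8 = 3704.4 m/s.
Using Δv = v_e ln(m₀/m_f): Δv = v_e · ln(216,000/24,913.5) = 3704.4 × ln(8.67) = 3704.4 × 2.1599 ≈ 8001 m/s.

Δv ≈ 8000 m/s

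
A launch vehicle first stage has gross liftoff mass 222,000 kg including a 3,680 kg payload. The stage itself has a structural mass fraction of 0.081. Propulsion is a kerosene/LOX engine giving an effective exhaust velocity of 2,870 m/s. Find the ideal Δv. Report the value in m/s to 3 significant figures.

Δv ≈ 6720 m/s

Stage wet mass = m₀ − payload = 222,000 − 3,680 = 218,320 kg.
Stage dry mass = ε × stage wet mass = 0.081 × 218,320 = 17,683.9 kg.
Burnout mass m_f = stage dry + payload = 17,683.9 + 3,680 = 21,363.9 kg.
Δv = v_e · ln(222,000/21,363.9) = 2870.0 × ln(10.39) = 2870.0 × 2.3410 ≈ 6719 m/s.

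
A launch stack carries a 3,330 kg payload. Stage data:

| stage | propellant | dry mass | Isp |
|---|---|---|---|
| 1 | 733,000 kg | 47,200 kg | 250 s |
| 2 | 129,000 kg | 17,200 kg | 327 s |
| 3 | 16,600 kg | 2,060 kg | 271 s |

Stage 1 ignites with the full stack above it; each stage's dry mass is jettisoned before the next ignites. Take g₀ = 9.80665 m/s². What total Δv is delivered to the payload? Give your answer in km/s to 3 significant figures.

Δv ≈ 12.0 km/s

Ignition mass of stage 1 = 733,000+47,200 + 129,000+17,200 + 16,600+2,060 + 3,330 = 948,390 kg.
Stage 1: m₀ = 948,390 kg, m_f = 948,390 − 733,000 = 215,390 kg; Δv = 250×9.80665×ln(4.403) = 2451.7×1.4823 ≈ 3634 m/s.
Stage 2: m₀ = 168,190 kg, m_f = 168,190 − 129,000 = 39,190 kg; Δv = 327×9.80665×ln(4.292) = 3206.8×1.4567 ≈ 4671 m/s.
Stage 3: m₀ = 21,990 kg, m_f = 21,990 − 16,600 = 5,390 kg; Δv = 271×9.80665×ln(4.08) = 2657.6×1.4060 ≈ 3737 m/s.
Total Δv = 3634 + 4671 + 3737 = 12042 m/s.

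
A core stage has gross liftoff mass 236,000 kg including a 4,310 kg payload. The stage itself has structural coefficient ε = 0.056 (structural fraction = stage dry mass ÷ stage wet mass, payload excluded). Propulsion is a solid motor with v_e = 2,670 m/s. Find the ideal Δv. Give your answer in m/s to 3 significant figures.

Stage wet mass = m₀ − payload = 236,000 − 4,310 = 231,690 kg.
Stage dry mass = ε × stage wet mass = 0.056 × 231,690 = 12,974.6 kg.
Burnout mass m_f = stage dry + payload = 12,974.6 + 4,310 = 17,284.6 kg.
From the ideal rocket equation, Δv = v_e · ln(236,000/17,284.6) = 2670.0 × ln(13.65) = 2670.0 × 2.6140 ≈ 6979 m/s.

Δv ≈ 6980 m/s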